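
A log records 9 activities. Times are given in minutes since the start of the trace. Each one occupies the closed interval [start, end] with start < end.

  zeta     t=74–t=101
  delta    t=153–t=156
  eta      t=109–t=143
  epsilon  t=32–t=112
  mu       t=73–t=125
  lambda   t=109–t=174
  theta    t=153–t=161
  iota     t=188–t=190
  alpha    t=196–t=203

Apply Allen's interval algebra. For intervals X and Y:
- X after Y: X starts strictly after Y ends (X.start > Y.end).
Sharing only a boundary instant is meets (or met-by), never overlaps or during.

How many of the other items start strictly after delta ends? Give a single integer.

Target delta = [t=153, t=156].
alpha [t=196, t=203] → after → counts.
epsilon [t=32, t=112] → before → no.
eta [t=109, t=143] → before → no.
iota [t=188, t=190] → after → counts.
lambda [t=109, t=174] → contains → no.
mu [t=73, t=125] → before → no.
theta [t=153, t=161] → started-by → no.
zeta [t=74, t=101] → before → no.
Total: 2.

2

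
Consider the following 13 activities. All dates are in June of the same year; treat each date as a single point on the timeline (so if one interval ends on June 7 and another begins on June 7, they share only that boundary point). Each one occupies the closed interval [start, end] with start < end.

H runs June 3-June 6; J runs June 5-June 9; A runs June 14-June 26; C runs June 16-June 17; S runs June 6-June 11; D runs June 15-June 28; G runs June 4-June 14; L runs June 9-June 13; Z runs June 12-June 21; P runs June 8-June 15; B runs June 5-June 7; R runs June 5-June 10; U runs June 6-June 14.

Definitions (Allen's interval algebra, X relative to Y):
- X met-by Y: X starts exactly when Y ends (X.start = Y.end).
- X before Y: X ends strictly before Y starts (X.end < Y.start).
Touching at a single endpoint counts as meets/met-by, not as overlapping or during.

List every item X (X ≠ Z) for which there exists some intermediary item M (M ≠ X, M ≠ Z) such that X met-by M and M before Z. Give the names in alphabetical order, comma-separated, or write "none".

L, S, U

Target Z = [June 12, June 21].
Intermediaries M with M before Z: B, H, J, R, S.
Via B — items with X met-by B: none.
Via H — items with X met-by H: S, U.
Via J — items with X met-by J: L.
Via R — items with X met-by R: none.
Via S — items with X met-by S: none.
Union: L, S, U.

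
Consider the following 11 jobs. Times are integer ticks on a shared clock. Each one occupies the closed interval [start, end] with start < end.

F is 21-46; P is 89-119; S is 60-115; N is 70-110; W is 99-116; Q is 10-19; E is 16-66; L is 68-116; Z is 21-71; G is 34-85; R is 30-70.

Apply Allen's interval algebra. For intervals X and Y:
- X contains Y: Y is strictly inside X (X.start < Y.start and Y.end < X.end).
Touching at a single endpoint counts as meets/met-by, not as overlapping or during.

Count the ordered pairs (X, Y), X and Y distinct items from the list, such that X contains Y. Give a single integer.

Checking all 110 ordered pairs for relation 'contains'; matching pairs in alphabetical order:
(E, F): E contains F ✓
(L, N): L contains N ✓
(P, W): P contains W ✓
(S, N): S contains N ✓
(Z, R): Z contains R ✓
Count: 5.

5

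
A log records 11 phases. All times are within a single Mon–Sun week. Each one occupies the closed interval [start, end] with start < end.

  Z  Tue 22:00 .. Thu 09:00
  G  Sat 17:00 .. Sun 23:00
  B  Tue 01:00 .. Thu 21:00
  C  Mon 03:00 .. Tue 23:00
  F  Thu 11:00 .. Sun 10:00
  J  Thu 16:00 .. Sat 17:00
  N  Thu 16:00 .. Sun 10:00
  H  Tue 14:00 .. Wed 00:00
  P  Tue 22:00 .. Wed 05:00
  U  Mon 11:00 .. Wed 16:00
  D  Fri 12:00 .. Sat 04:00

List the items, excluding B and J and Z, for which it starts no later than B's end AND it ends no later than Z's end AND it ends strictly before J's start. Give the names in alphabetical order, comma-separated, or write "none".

C, H, P, U

Conditions: its start is no later than B's end (X.start <= Thu 21:00) AND its end is no later than Z's end (X.end <= Thu 09:00) AND its end is strictly before J's start (X.end < Thu 16:00).
C: start Mon 03:00 <= Thu 21:00? ✓; end Tue 23:00 <= Thu 09:00? ✓; end Tue 23:00 < Thu 16:00? ✓ → yes.
D: start Fri 12:00 <= Thu 21:00? ✗; end Sat 04:00 <= Thu 09:00? ✗; end Sat 04:00 < Thu 16:00? ✗ → no.
F: start Thu 11:00 <= Thu 21:00? ✓; end Sun 10:00 <= Thu 09:00? ✗; end Sun 10:00 < Thu 16:00? ✗ → no.
G: start Sat 17:00 <= Thu 21:00? ✗; end Sun 23:00 <= Thu 09:00? ✗; end Sun 23:00 < Thu 16:00? ✗ → no.
H: start Tue 14:00 <= Thu 21:00? ✓; end Wed 00:00 <= Thu 09:00? ✓; end Wed 00:00 < Thu 16:00? ✓ → yes.
N: start Thu 16:00 <= Thu 21:00? ✓; end Sun 10:00 <= Thu 09:00? ✗; end Sun 10:00 < Thu 16:00? ✗ → no.
P: start Tue 22:00 <= Thu 21:00? ✓; end Wed 05:00 <= Thu 09:00? ✓; end Wed 05:00 < Thu 16:00? ✓ → yes.
U: start Mon 11:00 <= Thu 21:00? ✓; end Wed 16:00 <= Thu 09:00? ✓; end Wed 16:00 < Thu 16:00? ✓ → yes.
Result: C, H, P, U.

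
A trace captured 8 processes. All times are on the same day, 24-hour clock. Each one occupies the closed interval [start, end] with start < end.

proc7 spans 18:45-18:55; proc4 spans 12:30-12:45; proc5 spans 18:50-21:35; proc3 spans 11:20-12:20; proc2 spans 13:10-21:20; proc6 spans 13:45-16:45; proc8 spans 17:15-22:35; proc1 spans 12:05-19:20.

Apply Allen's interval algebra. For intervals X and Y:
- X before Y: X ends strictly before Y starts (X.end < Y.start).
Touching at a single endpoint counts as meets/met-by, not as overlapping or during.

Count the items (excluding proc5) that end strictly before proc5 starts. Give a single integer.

Target proc5 = [18:50, 21:35].
proc1 [12:05, 19:20] → overlaps → no.
proc2 [13:10, 21:20] → overlaps → no.
proc3 [11:20, 12:20] → before → counts.
proc4 [12:30, 12:45] → before → counts.
proc6 [13:45, 16:45] → before → counts.
proc7 [18:45, 18:55] → overlaps → no.
proc8 [17:15, 22:35] → contains → no.
Total: 3.

3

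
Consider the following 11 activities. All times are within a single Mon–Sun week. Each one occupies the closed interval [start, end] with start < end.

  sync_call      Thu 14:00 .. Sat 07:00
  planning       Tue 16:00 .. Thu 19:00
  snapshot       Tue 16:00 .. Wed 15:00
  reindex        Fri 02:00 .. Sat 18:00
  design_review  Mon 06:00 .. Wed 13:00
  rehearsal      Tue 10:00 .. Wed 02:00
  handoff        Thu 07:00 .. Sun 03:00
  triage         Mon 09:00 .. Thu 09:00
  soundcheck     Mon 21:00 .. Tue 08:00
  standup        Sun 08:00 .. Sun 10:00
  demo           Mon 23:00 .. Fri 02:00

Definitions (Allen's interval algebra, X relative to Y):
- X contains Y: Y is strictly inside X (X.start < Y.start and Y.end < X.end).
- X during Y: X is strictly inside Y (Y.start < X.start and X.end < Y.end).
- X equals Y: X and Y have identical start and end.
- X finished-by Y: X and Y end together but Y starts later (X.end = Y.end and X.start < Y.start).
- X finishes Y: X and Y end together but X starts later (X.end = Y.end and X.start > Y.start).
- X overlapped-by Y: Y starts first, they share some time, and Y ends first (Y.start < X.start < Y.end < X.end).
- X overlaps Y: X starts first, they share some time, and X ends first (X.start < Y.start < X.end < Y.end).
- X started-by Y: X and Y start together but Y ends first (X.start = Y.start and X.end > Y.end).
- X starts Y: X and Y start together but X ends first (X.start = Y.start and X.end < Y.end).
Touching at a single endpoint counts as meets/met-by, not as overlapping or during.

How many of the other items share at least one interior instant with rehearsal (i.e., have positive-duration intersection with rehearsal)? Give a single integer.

Target rehearsal = [Tue 10:00, Wed 02:00].
demo [Mon 23:00, Fri 02:00] → contains → counts.
design_review [Mon 06:00, Wed 13:00] → contains → counts.
handoff [Thu 07:00, Sun 03:00] → after → no.
planning [Tue 16:00, Thu 19:00] → overlapped-by → counts.
reindex [Fri 02:00, Sat 18:00] → after → no.
snapshot [Tue 16:00, Wed 15:00] → overlapped-by → counts.
soundcheck [Mon 21:00, Tue 08:00] → before → no.
standup [Sun 08:00, Sun 10:00] → after → no.
sync_call [Thu 14:00, Sat 07:00] → after → no.
triage [Mon 09:00, Thu 09:00] → contains → counts.
Total: 5.

5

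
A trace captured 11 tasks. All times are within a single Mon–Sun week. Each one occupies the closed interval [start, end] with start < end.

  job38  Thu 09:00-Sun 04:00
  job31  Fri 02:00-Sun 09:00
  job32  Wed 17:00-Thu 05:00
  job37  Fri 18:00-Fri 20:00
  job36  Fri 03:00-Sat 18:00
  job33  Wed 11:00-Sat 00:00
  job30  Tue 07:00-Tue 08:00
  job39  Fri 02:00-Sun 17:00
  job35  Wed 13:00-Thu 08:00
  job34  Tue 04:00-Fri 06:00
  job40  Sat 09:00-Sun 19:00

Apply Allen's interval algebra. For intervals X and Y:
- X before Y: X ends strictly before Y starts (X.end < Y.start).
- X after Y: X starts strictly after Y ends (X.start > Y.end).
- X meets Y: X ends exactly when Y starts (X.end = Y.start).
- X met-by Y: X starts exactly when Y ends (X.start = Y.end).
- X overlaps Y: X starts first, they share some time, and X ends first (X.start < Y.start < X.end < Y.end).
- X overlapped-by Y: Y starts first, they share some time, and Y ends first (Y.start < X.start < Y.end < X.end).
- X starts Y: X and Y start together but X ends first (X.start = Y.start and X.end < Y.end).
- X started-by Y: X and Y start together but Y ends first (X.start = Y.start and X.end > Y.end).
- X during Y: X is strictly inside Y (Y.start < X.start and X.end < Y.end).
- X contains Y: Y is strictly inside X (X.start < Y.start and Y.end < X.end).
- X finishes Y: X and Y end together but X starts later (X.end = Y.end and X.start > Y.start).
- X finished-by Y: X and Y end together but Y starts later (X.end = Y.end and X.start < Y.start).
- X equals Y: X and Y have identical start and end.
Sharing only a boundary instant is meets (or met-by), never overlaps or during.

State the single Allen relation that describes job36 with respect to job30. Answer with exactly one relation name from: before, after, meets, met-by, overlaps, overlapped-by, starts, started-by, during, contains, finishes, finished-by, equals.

job36 = [Fri 03:00, Sat 18:00]; job30 = [Tue 07:00, Tue 08:00].
Compare endpoints: job36.start > job30.start, job36.start > job30.end, job36.end > job30.start, job36.end > job30.end.
That pattern is 'after'.

after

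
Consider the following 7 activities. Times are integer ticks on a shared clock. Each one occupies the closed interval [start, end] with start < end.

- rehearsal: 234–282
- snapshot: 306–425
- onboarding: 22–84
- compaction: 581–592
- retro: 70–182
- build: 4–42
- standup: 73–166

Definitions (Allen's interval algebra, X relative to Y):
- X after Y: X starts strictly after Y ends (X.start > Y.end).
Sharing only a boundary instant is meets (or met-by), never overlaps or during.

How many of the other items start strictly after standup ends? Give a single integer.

3

Target standup = [73, 166].
build [4, 42] → before → no.
compaction [581, 592] → after → counts.
onboarding [22, 84] → overlaps → no.
rehearsal [234, 282] → after → counts.
retro [70, 182] → contains → no.
snapshot [306, 425] → after → counts.
Total: 3.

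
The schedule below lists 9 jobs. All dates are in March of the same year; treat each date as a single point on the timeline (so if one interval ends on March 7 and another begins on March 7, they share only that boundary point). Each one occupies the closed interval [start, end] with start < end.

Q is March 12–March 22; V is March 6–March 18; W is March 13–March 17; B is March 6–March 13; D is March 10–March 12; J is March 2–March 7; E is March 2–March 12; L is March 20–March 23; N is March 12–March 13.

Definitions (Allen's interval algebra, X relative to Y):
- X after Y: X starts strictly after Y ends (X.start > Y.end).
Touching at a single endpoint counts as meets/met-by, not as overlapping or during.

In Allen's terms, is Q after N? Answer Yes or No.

Q = [March 12, March 22], N = [March 12, March 13].
Actual relation of Q to N: started-by.
Asked whether 'after' holds → No.

No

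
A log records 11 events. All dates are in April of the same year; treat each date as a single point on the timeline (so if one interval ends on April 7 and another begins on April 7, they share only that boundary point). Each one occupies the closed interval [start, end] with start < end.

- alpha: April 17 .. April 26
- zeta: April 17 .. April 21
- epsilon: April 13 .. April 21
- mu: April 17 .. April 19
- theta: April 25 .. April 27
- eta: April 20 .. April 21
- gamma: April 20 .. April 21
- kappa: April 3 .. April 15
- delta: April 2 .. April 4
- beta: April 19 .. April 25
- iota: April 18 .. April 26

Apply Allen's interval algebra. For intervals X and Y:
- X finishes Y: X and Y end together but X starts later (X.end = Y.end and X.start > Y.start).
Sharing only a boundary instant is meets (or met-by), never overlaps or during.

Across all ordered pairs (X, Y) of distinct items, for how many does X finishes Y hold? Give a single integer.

6

Checking all 110 ordered pairs for relation 'finishes'; matching pairs in alphabetical order:
(eta, epsilon): eta finishes epsilon ✓
(eta, zeta): eta finishes zeta ✓
(gamma, epsilon): gamma finishes epsilon ✓
(gamma, zeta): gamma finishes zeta ✓
(iota, alpha): iota finishes alpha ✓
(zeta, epsilon): zeta finishes epsilon ✓
Count: 6.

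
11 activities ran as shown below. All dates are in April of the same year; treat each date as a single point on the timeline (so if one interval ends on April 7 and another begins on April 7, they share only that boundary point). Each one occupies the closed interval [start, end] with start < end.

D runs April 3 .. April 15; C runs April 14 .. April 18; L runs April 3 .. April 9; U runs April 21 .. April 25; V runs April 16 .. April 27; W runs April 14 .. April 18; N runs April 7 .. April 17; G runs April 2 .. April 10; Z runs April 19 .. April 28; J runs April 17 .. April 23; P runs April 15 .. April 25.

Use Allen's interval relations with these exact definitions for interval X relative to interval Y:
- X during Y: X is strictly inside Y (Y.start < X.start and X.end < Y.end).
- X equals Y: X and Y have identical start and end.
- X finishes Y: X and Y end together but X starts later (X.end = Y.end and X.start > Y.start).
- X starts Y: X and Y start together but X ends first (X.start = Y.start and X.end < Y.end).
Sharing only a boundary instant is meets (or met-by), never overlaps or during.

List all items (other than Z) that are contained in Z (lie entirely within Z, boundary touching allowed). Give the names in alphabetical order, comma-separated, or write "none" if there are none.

Target Z = [April 19, April 28].
C [April 14, April 18] → before → no.
D [April 3, April 15] → before → no.
G [April 2, April 10] → before → no.
J [April 17, April 23] → overlaps → no.
L [April 3, April 9] → before → no.
N [April 7, April 17] → before → no.
P [April 15, April 25] → overlaps → no.
U [April 21, April 25] → during → yes.
V [April 16, April 27] → overlaps → no.
W [April 14, April 18] → before → no.
Result: U.

U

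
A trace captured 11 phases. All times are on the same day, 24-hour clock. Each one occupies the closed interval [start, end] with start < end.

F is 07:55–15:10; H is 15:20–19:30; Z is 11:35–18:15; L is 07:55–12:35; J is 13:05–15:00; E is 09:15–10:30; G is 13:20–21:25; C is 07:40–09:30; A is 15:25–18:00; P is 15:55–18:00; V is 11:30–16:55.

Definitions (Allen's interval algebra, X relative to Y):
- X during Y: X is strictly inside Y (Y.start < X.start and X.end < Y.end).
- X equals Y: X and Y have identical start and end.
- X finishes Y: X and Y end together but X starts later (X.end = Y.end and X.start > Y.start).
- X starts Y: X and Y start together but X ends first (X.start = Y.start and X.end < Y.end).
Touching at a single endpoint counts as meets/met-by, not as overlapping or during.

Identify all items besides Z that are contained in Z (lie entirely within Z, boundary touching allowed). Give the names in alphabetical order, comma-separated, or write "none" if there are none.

A, J, P

Target Z = [11:35, 18:15].
A [15:25, 18:00] → during → yes.
C [07:40, 09:30] → before → no.
E [09:15, 10:30] → before → no.
F [07:55, 15:10] → overlaps → no.
G [13:20, 21:25] → overlapped-by → no.
H [15:20, 19:30] → overlapped-by → no.
J [13:05, 15:00] → during → yes.
L [07:55, 12:35] → overlaps → no.
P [15:55, 18:00] → during → yes.
V [11:30, 16:55] → overlaps → no.
Result: A, J, P.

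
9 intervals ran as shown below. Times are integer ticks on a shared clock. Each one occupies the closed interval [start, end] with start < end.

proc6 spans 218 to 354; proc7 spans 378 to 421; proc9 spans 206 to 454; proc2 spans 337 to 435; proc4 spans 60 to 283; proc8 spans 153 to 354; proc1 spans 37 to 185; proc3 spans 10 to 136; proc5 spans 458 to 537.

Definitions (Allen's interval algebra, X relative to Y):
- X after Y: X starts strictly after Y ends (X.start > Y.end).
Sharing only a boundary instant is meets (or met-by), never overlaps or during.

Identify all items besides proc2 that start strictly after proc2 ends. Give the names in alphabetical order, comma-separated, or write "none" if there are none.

proc5

Target proc2 = [337, 435].
proc1 [37, 185] → before → no.
proc3 [10, 136] → before → no.
proc4 [60, 283] → before → no.
proc5 [458, 537] → after → yes.
proc6 [218, 354] → overlaps → no.
proc7 [378, 421] → during → no.
proc8 [153, 354] → overlaps → no.
proc9 [206, 454] → contains → no.
Result: proc5.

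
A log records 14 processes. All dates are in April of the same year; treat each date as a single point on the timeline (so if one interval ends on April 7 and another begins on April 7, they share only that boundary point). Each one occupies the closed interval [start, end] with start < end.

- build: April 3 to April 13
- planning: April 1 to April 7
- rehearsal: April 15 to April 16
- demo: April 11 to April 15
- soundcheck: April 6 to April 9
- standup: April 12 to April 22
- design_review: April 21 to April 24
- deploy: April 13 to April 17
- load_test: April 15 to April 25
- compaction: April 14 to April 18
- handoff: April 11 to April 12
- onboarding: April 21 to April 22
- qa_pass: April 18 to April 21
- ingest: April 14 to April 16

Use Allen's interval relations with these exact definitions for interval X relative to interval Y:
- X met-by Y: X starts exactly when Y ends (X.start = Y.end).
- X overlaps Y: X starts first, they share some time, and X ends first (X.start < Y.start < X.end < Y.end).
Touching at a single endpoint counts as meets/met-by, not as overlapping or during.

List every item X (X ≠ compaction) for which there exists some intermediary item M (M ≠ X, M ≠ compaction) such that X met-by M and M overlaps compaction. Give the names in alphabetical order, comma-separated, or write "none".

load_test, rehearsal

Target compaction = [April 14, April 18].
Intermediaries M with M overlaps compaction: demo, deploy.
Via demo — items with X met-by demo: load_test, rehearsal.
Via deploy — items with X met-by deploy: none.
Union: load_test, rehearsal.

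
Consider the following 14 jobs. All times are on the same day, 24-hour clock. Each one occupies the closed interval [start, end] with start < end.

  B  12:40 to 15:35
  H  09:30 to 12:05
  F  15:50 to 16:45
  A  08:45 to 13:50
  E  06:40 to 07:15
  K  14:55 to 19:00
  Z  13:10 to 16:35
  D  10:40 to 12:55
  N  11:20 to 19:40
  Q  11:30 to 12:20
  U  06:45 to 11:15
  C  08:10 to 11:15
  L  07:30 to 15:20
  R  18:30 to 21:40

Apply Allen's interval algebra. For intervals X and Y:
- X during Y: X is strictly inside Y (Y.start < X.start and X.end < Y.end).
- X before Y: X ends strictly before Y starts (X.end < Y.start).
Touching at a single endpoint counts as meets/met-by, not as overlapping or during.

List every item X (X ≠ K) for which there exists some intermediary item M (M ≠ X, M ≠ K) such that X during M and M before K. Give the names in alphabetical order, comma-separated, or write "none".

D, H, Q

Target K = [14:55, 19:00].
Intermediaries M with M before K: A, C, D, E, H, Q, U.
Via A — items with X during A: D, H, Q.
Via C — items with X during C: none.
Via D — items with X during D: Q.
Via E — items with X during E: none.
Via H — items with X during H: none.
Via Q — items with X during Q: none.
Via U — items with X during U: none.
Union: D, H, Q.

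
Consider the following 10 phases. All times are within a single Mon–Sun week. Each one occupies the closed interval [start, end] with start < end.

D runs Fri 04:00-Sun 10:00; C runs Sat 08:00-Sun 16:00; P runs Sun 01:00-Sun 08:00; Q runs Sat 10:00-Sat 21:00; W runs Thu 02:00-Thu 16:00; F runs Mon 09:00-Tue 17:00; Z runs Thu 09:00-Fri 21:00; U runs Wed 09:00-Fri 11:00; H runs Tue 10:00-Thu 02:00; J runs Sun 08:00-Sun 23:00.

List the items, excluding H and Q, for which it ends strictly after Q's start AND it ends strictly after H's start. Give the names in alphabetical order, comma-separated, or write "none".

Conditions: its end is strictly after Q's start (X.end > Sat 10:00) AND its end is strictly after H's start (X.end > Tue 10:00).
C: end Sun 16:00 > Sat 10:00? ✓; end Sun 16:00 > Tue 10:00? ✓ → yes.
D: end Sun 10:00 > Sat 10:00? ✓; end Sun 10:00 > Tue 10:00? ✓ → yes.
F: end Tue 17:00 > Sat 10:00? ✗; end Tue 17:00 > Tue 10:00? ✓ → no.
J: end Sun 23:00 > Sat 10:00? ✓; end Sun 23:00 > Tue 10:00? ✓ → yes.
P: end Sun 08:00 > Sat 10:00? ✓; end Sun 08:00 > Tue 10:00? ✓ → yes.
U: end Fri 11:00 > Sat 10:00? ✗; end Fri 11:00 > Tue 10:00? ✓ → no.
W: end Thu 16:00 > Sat 10:00? ✗; end Thu 16:00 > Tue 10:00? ✓ → no.
Z: end Fri 21:00 > Sat 10:00? ✗; end Fri 21:00 > Tue 10:00? ✓ → no.
Result: C, D, J, P.

C, D, J, P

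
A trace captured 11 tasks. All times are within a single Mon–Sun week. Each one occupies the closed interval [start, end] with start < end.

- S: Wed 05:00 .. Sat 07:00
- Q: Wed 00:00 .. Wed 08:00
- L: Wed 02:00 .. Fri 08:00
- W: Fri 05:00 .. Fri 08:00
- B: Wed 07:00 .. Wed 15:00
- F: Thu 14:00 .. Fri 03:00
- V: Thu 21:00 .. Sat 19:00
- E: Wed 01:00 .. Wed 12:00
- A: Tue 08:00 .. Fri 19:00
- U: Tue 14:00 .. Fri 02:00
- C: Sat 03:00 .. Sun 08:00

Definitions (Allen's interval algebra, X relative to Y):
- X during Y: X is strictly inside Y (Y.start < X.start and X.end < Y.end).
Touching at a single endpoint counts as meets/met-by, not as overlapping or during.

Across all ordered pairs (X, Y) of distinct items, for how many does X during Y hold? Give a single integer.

Checking all 110 ordered pairs for relation 'during'; matching pairs in alphabetical order:
(B, A): B during A ✓
(B, L): B during L ✓
(B, S): B during S ✓
(B, U): B during U ✓
(E, A): E during A ✓
(E, U): E during U ✓
(F, A): F during A ✓
(F, L): F during L ✓
(F, S): F during S ✓
(L, A): L during A ✓
(Q, A): Q during A ✓
(Q, U): Q during U ✓
(U, A): U during A ✓
(W, A): W during A ✓
(W, S): W during S ✓
(W, V): W during V ✓
Count: 16.

16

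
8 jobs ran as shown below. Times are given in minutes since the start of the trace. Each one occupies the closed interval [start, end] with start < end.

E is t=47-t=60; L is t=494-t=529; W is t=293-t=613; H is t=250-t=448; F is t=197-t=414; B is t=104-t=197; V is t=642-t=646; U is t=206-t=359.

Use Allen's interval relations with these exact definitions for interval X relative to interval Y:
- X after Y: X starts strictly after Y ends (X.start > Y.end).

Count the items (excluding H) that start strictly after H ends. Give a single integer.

2

Target H = [t=250, t=448].
B [t=104, t=197] → before → no.
E [t=47, t=60] → before → no.
F [t=197, t=414] → overlaps → no.
L [t=494, t=529] → after → counts.
U [t=206, t=359] → overlaps → no.
V [t=642, t=646] → after → counts.
W [t=293, t=613] → overlapped-by → no.
Total: 2.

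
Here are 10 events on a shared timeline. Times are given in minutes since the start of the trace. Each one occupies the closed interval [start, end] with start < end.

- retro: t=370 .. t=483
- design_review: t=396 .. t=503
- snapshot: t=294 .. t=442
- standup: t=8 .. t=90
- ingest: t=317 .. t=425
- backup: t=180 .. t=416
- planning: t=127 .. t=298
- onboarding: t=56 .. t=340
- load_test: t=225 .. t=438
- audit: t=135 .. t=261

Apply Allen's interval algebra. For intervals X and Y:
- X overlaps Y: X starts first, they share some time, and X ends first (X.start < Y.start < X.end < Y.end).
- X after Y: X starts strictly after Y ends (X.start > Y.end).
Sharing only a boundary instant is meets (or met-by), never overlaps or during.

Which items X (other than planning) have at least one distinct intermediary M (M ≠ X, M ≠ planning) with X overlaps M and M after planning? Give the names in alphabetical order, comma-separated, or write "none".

backup, ingest, load_test, onboarding, retro, snapshot

Target planning = [t=127, t=298].
Intermediaries M with M after planning: design_review, ingest, retro.
Via design_review — items with X overlaps design_review: backup, ingest, load_test, retro, snapshot.
Via ingest — items with X overlaps ingest: backup, onboarding.
Via retro — items with X overlaps retro: backup, ingest, load_test, snapshot.
Union: backup, ingest, load_test, onboarding, retro, snapshot.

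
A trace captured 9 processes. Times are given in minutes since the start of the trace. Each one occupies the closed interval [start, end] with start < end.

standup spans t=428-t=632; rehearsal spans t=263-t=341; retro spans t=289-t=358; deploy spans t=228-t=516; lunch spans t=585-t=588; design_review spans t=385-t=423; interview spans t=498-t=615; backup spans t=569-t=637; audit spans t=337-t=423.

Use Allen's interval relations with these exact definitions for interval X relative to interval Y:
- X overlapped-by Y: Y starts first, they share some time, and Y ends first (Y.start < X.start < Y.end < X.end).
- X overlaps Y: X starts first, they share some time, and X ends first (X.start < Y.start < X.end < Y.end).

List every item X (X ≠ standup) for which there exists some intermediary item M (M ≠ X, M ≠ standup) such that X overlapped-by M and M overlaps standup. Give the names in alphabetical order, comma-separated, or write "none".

interview

Target standup = [t=428, t=632].
Intermediaries M with M overlaps standup: deploy.
Via deploy — items with X overlapped-by deploy: interview.
Union: interview.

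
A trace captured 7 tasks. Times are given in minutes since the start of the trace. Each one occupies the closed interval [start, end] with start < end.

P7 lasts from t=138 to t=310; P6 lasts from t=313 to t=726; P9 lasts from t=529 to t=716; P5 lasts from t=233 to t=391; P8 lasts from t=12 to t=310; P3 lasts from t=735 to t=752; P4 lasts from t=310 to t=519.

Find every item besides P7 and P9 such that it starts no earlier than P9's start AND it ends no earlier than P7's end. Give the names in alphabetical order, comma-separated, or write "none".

Conditions: its start is no earlier than P9's start (X.start >= t=529) AND its end is no earlier than P7's end (X.end >= t=310).
P3: start t=735 >= t=529? ✓; end t=752 >= t=310? ✓ → yes.
P4: start t=310 >= t=529? ✗; end t=519 >= t=310? ✓ → no.
P5: start t=233 >= t=529? ✗; end t=391 >= t=310? ✓ → no.
P6: start t=313 >= t=529? ✗; end t=726 >= t=310? ✓ → no.
P8: start t=12 >= t=529? ✗; end t=310 >= t=310? ✓ → no.
Result: P3.

P3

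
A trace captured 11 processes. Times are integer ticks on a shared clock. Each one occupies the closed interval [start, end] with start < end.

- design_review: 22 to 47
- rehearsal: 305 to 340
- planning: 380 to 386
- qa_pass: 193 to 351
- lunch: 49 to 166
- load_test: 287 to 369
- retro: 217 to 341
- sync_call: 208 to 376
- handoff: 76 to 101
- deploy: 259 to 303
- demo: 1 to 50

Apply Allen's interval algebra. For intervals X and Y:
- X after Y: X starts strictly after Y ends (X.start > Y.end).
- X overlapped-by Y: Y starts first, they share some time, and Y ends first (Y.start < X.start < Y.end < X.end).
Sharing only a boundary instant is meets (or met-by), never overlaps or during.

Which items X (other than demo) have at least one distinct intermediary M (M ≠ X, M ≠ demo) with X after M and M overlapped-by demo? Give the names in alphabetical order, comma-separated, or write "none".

Target demo = [1, 50].
Intermediaries M with M overlapped-by demo: lunch.
Via lunch — items with X after lunch: deploy, load_test, planning, qa_pass, rehearsal, retro, sync_call.
Union: deploy, load_test, planning, qa_pass, rehearsal, retro, sync_call.

deploy, load_test, planning, qa_pass, rehearsal, retro, sync_call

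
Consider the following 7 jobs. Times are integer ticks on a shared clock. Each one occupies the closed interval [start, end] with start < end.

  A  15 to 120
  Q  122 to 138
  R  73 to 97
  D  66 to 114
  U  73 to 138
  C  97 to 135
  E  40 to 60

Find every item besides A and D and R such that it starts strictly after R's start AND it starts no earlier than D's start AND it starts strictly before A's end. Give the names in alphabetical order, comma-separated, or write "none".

C

Conditions: its start is strictly after R's start (X.start > 73) AND its start is no earlier than D's start (X.start >= 66) AND its start is strictly before A's end (X.start < 120).
C: start 97 > 73? ✓; start 97 >= 66? ✓; start 97 < 120? ✓ → yes.
E: start 40 > 73? ✗; start 40 >= 66? ✗; start 40 < 120? ✓ → no.
Q: start 122 > 73? ✓; start 122 >= 66? ✓; start 122 < 120? ✗ → no.
U: start 73 > 73? ✗; start 73 >= 66? ✓; start 73 < 120? ✓ → no.
Result: C.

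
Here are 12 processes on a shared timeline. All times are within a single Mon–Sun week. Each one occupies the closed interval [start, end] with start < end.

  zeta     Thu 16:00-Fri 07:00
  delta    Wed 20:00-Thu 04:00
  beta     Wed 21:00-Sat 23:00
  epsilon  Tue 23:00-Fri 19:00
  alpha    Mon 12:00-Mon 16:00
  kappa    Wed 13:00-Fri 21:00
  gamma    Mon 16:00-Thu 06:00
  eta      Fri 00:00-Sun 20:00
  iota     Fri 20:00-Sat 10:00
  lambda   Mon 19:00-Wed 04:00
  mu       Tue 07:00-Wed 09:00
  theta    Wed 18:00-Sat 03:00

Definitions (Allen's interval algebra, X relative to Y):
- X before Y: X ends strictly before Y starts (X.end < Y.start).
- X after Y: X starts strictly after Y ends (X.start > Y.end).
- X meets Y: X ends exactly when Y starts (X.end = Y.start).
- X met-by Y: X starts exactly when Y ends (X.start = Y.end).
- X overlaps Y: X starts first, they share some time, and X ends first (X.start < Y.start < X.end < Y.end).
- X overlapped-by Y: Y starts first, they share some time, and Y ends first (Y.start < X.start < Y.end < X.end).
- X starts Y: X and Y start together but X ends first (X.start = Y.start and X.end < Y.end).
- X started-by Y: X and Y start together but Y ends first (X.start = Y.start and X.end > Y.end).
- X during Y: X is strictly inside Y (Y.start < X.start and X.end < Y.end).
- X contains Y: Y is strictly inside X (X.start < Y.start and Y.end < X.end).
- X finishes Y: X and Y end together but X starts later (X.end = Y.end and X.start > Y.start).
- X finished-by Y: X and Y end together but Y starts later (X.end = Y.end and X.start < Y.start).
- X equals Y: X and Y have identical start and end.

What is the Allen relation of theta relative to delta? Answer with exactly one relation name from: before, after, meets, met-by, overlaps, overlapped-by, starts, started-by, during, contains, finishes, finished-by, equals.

theta = [Wed 18:00, Sat 03:00]; delta = [Wed 20:00, Thu 04:00].
Compare endpoints: theta.start < delta.start, theta.start < delta.end, theta.end > delta.start, theta.end > delta.end.
That pattern is 'contains'.

contains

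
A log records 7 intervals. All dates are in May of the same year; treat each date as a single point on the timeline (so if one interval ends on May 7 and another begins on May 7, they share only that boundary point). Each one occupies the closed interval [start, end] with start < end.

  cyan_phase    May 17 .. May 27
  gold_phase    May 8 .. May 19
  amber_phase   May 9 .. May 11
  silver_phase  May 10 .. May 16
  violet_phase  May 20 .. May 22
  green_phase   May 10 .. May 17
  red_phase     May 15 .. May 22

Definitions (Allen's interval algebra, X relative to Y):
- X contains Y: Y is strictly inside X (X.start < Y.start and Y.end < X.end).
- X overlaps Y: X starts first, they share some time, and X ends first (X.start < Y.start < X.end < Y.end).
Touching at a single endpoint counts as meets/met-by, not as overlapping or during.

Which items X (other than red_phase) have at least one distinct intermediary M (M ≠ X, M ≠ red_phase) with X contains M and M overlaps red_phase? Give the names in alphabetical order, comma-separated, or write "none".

Target red_phase = [May 15, May 22].
Intermediaries M with M overlaps red_phase: gold_phase, green_phase, silver_phase.
Via gold_phase — items with X contains gold_phase: none.
Via green_phase — items with X contains green_phase: gold_phase.
Via silver_phase — items with X contains silver_phase: gold_phase.
Union: gold_phase.

gold_phase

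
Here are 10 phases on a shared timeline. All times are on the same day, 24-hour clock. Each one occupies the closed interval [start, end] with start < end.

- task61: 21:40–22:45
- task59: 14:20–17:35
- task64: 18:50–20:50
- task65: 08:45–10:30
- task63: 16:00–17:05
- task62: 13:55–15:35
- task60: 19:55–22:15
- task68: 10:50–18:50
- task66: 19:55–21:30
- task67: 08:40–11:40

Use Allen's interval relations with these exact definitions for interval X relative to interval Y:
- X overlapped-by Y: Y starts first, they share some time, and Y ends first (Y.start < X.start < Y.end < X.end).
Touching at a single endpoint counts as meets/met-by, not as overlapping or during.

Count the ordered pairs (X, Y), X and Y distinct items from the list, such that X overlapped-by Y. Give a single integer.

5

Checking all 90 ordered pairs for relation 'overlapped-by'; matching pairs in alphabetical order:
(task59, task62): task59 overlapped-by task62 ✓
(task60, task64): task60 overlapped-by task64 ✓
(task61, task60): task61 overlapped-by task60 ✓
(task66, task64): task66 overlapped-by task64 ✓
(task68, task67): task68 overlapped-by task67 ✓
Count: 5.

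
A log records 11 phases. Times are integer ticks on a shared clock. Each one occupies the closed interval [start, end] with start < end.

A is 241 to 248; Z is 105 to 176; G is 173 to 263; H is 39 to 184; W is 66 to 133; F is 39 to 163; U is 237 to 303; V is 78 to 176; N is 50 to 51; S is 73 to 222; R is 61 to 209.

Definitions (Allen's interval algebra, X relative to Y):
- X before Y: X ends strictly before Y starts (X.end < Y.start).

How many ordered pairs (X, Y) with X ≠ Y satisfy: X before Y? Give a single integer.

Checking all 110 ordered pairs for relation 'before'; matching pairs in alphabetical order:
(F, A): F before A ✓
(F, G): F before G ✓
(F, U): F before U ✓
(H, A): H before A ✓
(H, U): H before U ✓
(N, A): N before A ✓
(N, G): N before G ✓
(N, R): N before R ✓
(N, S): N before S ✓
(N, U): N before U ✓
(N, V): N before V ✓
(N, W): N before W ✓
(N, Z): N before Z ✓
(R, A): R before A ✓
(R, U): R before U ✓
(S, A): S before A ✓
(S, U): S before U ✓
(V, A): V before A ✓
(V, U): V before U ✓
(W, A): W before A ✓
(W, G): W before G ✓
(W, U): W before U ✓
(Z, A): Z before A ✓
(Z, U): Z before U ✓
Count: 24.

24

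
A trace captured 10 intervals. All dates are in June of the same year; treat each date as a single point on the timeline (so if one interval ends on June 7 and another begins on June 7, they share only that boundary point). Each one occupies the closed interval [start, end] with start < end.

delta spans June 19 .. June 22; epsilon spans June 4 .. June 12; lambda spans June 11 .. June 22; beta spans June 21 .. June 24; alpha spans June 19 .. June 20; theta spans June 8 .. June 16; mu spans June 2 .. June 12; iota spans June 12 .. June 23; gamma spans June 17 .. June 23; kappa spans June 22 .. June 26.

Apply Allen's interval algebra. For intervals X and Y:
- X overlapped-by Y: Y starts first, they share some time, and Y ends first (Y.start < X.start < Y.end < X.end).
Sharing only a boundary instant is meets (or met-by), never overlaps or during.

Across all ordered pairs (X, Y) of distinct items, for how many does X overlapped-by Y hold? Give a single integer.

15

Checking all 90 ordered pairs for relation 'overlapped-by'; matching pairs in alphabetical order:
(beta, delta): beta overlapped-by delta ✓
(beta, gamma): beta overlapped-by gamma ✓
(beta, iota): beta overlapped-by iota ✓
(beta, lambda): beta overlapped-by lambda ✓
(gamma, lambda): gamma overlapped-by lambda ✓
(iota, lambda): iota overlapped-by lambda ✓
(iota, theta): iota overlapped-by theta ✓
(kappa, beta): kappa overlapped-by beta ✓
(kappa, gamma): kappa overlapped-by gamma ✓
(kappa, iota): kappa overlapped-by iota ✓
(lambda, epsilon): lambda overlapped-by epsilon ✓
(lambda, mu): lambda overlapped-by mu ✓
(lambda, theta): lambda overlapped-by theta ✓
(theta, epsilon): theta overlapped-by epsilon ✓
(theta, mu): theta overlapped-by mu ✓
Count: 15.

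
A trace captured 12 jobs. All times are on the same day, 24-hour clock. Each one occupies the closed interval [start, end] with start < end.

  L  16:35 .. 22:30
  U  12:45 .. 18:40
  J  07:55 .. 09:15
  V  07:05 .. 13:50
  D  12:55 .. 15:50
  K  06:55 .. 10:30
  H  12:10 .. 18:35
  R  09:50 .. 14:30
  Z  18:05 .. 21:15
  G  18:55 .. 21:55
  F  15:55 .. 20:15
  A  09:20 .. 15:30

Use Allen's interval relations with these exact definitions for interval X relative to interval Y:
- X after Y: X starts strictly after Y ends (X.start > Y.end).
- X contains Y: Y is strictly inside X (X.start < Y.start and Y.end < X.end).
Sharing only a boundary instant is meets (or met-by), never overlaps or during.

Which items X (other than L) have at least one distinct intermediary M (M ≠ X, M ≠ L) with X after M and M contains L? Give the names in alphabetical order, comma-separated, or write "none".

Target L = [16:35, 22:30].
Intermediaries M with M contains L: none.
Union: none.

none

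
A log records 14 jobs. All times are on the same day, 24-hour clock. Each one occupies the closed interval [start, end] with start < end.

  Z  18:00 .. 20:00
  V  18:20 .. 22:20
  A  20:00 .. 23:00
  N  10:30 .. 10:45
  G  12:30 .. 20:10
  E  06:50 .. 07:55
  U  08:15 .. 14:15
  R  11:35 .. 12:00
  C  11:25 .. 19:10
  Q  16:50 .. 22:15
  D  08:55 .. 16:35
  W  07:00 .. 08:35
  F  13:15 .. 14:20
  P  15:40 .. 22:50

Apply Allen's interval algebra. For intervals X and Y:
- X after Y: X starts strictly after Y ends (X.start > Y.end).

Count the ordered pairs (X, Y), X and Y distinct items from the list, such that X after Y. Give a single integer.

54

Checking all 182 ordered pairs for relation 'after'; matching pairs in alphabetical order:
(A, C): A after C ✓
(A, D): A after D ✓
(A, E): A after E ✓
(A, F): A after F ✓
(A, N): A after N ✓
(A, R): A after R ✓
(A, U): A after U ✓
(A, W): A after W ✓
(C, E): C after E ✓
(C, N): C after N ✓
(C, W): C after W ✓
(D, E): D after E ✓
(D, W): D after W ✓
(F, E): F after E ✓
(F, N): F after N ✓
(F, R): F after R ✓
(F, W): F after W ✓
(G, E): G after E ✓
(G, N): G after N ✓
(G, R): G after R ✓
(G, W): G after W ✓
(N, E): N after E ✓
(N, W): N after W ✓
(P, E): P after E ✓
... plus 30 further pairs not listed.
Count: 54.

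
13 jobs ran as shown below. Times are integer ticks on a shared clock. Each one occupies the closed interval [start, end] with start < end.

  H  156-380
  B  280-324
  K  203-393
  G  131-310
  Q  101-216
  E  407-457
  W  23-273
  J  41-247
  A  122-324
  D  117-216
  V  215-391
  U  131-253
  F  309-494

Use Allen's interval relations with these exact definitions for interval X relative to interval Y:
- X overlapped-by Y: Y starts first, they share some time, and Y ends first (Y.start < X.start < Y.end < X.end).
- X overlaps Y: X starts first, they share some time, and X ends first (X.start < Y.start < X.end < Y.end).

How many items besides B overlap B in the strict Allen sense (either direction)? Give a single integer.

Target B = [280, 324].
A [122, 324] → finished-by → no.
D [117, 216] → before → no.
E [407, 457] → after → no.
F [309, 494] → overlapped-by → counts.
G [131, 310] → overlaps → counts.
H [156, 380] → contains → no.
J [41, 247] → before → no.
K [203, 393] → contains → no.
Q [101, 216] → before → no.
U [131, 253] → before → no.
V [215, 391] → contains → no.
W [23, 273] → before → no.
Total: 2.

2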